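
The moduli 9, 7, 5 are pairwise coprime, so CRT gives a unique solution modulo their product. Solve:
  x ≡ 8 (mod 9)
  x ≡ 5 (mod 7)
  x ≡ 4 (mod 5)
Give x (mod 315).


Moduli 9, 7, 5 are pairwise coprime; by CRT there is a unique solution modulo M = 9 · 7 · 5 = 315.
Solve pairwise, accumulating the modulus:
  Start with x ≡ 8 (mod 9).
  Combine with x ≡ 5 (mod 7): since gcd(9, 7) = 1, we get a unique residue mod 63.
    Write x = 8 + 9·t and substitute into x ≡ 5 (mod 7): 9·t ≡ 5 − 8 = -3 (mod 7).
    Reduce coefficients mod 7: 2·t ≡ 4 (mod 7).
    The inverse of 2 mod 7 is 4 (since 2·4 = 8 = 1·7 + 1), so t ≡ 4·4 = 16 ≡ 2 (mod 7).
    Then x = 8 + 9·2 = 26, valid modulo lcm(9, 7) = 63: x ≡ 26 (mod 63).
  Combine with x ≡ 4 (mod 5): since gcd(63, 5) = 1, we get a unique residue mod 315.
    Write x = 26 + 63·t and substitute into x ≡ 4 (mod 5): 63·t ≡ 4 − 26 = -22 (mod 5).
    Reduce coefficients mod 5: 3·t ≡ 3 (mod 5).
    The inverse of 3 mod 5 is 2 (since 3·2 = 6 = 1·5 + 1), so t ≡ 2·3 = 6 ≡ 1 (mod 5).
    Then x = 26 + 63·1 = 89, valid modulo lcm(63, 5) = 315: x ≡ 89 (mod 315).
Verify: 89 mod 9 = 8 ✓, 89 mod 7 = 5 ✓, 89 mod 5 = 4 ✓.

x ≡ 89 (mod 315).


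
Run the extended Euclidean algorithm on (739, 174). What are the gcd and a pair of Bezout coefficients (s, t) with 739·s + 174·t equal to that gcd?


Euclidean algorithm on (739, 174) — divide until remainder is 0:
  739 = 4 · 174 + 43
  174 = 4 · 43 + 2
  43 = 21 · 2 + 1
  2 = 2 · 1 + 0
gcd(739, 174) = 1.
Track Bezout coefficients alongside the remainders: start with r₀ = 739 = a·1 + b·0 (s = 1, t = 0) and r₁ = 174 = a·0 + b·1 (s = 0, t = 1); each new remainder r_{k+1} = r_{k-1} − q_k·r_k inherits s_{k+1} = s_{k-1} − q_k·s_k, t_{k+1} = t_{k-1} − q_k·t_k, so r_k = a·s_k + b·t_k at every step:
  q = 4: r = 43, s = 1 − 4·0 = 1, t = 0 − 4·1 = -4  (check: 739·1 + 174·(-4) = 43)
  q = 4: r = 2, s = 0 − 4·1 = -4, t = 1 − 4·(-4) = 17  (check: 739·(-4) + 174·17 = 2)
  q = 21: r = 1, s = 1 − 21·(-4) = 85, t = -4 − 21·17 = -361  (check: 739·85 + 174·(-361) = 1)
The row with r = 1 (the gcd) gives the Bezout coefficients s = 85, t = -361.
Result: 739 · (85) + 174 · (-361) = 1.

gcd(739, 174) = 1; s = 85, t = -361 (check: 739·85 + 174·(-361) = 1).


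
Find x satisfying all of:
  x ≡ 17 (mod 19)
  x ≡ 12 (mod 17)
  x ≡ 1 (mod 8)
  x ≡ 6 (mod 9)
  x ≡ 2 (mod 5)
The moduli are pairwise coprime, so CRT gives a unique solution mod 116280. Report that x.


Product of moduli M = 19 · 17 · 8 · 9 · 5 = 116280.
Merge one congruence at a time:
  Start: x ≡ 17 (mod 19).
  Combine with x ≡ 12 (mod 17); new modulus lcm = 323.
    Write x = 17 + 19·t and substitute into x ≡ 12 (mod 17): 19·t ≡ 12 − 17 = -5 (mod 17).
    Reduce coefficients mod 17: 2·t ≡ 12 (mod 17).
    The inverse of 2 mod 17 is 9 (since 2·9 = 18 = 1·17 + 1), so t ≡ 9·12 = 108 ≡ 6 (mod 17).
    Then x = 17 + 19·6 = 131, valid modulo lcm(19, 17) = 323: x ≡ 131 (mod 323).
  Combine with x ≡ 1 (mod 8); new modulus lcm = 2584.
    Write x = 131 + 323·t and substitute into x ≡ 1 (mod 8): 323·t ≡ 1 − 131 = -130 (mod 8).
    Reduce coefficients mod 8: 3·t ≡ 6 (mod 8).
    The inverse of 3 mod 8 is 3 (since 3·3 = 9 = 1·8 + 1), so t ≡ 3·6 = 18 ≡ 2 (mod 8).
    Then x = 131 + 323·2 = 777, valid modulo lcm(323, 8) = 2584: x ≡ 777 (mod 2584).
  Combine with x ≡ 6 (mod 9); new modulus lcm = 23256.
    Write x = 777 + 2584·t and substitute into x ≡ 6 (mod 9): 2584·t ≡ 6 − 777 = -771 (mod 9).
    Reduce coefficients mod 9: 1·t ≡ 3 (mod 9).
    So t ≡ 3 (mod 9).
    Then x = 777 + 2584·3 = 8529, valid modulo lcm(2584, 9) = 23256: x ≡ 8529 (mod 23256).
  Combine with x ≡ 2 (mod 5); new modulus lcm = 116280.
    Write x = 8529 + 23256·t and substitute into x ≡ 2 (mod 5): 23256·t ≡ 2 − 8529 = -8527 (mod 5).
    Reduce coefficients mod 5: 1·t ≡ 3 (mod 5).
    So t ≡ 3 (mod 5).
    Then x = 8529 + 23256·3 = 78297, valid modulo lcm(23256, 5) = 116280: x ≡ 78297 (mod 116280).
Verify against each original: 78297 mod 19 = 17, 78297 mod 17 = 12, 78297 mod 8 = 1, 78297 mod 9 = 6, 78297 mod 5 = 2.

x ≡ 78297 (mod 116280).


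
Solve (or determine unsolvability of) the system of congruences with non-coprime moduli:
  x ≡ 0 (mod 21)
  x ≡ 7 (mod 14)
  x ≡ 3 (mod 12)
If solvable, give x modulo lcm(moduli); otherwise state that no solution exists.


Moduli 21, 14, 12 are not pairwise coprime, so CRT works modulo lcm(m_i) when all pairwise compatibility conditions hold.
Pairwise compatibility: gcd(m_i, m_j) must divide a_i - a_j for every pair.
Merge one congruence at a time:
  Start: x ≡ 0 (mod 21).
  Combine with x ≡ 7 (mod 14): gcd(21, 14) = 7; 7 - 0 = 7, which IS divisible by 7, so compatible.
    Write x = 0 + 21·t and substitute into x ≡ 7 (mod 14): 21·t ≡ 7 − 0 = 7 (mod 14).
    Divide the congruence (and modulus) by g = 7: 3·t ≡ 1 (mod 2).
    Reduce coefficients mod 2: 1·t ≡ 1 (mod 2).
    So t ≡ 1 (mod 2).
    Then x = 0 + 21·1 = 21, valid modulo lcm(21, 14) = 42: x ≡ 21 (mod 42).
  Combine with x ≡ 3 (mod 12): gcd(42, 12) = 6; 3 - 21 = -18, which IS divisible by 6, so compatible.
    Write x = 21 + 42·t and substitute into x ≡ 3 (mod 12): 42·t ≡ 3 − 21 = -18 (mod 12).
    Divide the congruence (and modulus) by g = 6: 7·t ≡ -3 (mod 2).
    Reduce coefficients mod 2: 1·t ≡ 1 (mod 2).
    So t ≡ 1 (mod 2).
    Then x = 21 + 42·1 = 63, valid modulo lcm(42, 12) = 84: x ≡ 63 (mod 84).
Verify: 63 mod 21 = 0, 63 mod 14 = 7, 63 mod 12 = 3.

x ≡ 63 (mod 84).


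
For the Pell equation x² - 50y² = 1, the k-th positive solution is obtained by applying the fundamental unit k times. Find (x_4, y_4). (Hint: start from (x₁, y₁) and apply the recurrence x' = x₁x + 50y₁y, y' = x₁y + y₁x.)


Step 1: Find the fundamental solution (x₁, y₁) of x² - 50y² = 1.
  Expand √50 as a continued fraction. a₀ = ⌊√50⌋ = 7; iterate m_{k+1} = d_k·a_k − m_k, d_{k+1} = (50 − m_{k+1}²)/d_k, a_{k+1} = ⌊(a₀ + m_{k+1})/d_{k+1}⌋ (starting m₀ = 0, d₀ = 1), with convergents p_k = a_k·p_{k-1} + p_{k-2}, q_k = a_k·q_{k-1} + q_{k-2} (p₋₁ = 1, q₋₁ = 0):
  k = 0: a₀ = 7; p₀/q₀ = 7/1; p₀² − 50·q₀² = 49 − 50 = -1.
  k = 1: m = 7, d = 1, a = ⌊(7 + 7)/1⌋ = 14; p/q = (14·7 + 1)/(14·1 + 0) = 99/14; p² − 50·q² = 9801 − 9800 = 1.
  The first convergent with p² − 50·q² = 1 gives the fundamental solution (x₁, y₁) = (99, 14).
Step 2: Apply the recurrence (x_{n+1}, y_{n+1}) = (x₁x_n + 50y₁y_n, x₁y_n + y₁x_n) repeatedly.
  From (x_1, y_1) = (99, 14): x_2 = 99·99 + 50·14·14 = 19601; y_2 = 99·14 + 14·99 = 2772.
  From (x_2, y_2) = (19601, 2772): x_3 = 99·19601 + 50·14·2772 = 3880899; y_3 = 99·2772 + 14·19601 = 548842.
  From (x_3, y_3) = (3880899, 548842): x_4 = 99·3880899 + 50·14·548842 = 768398401; y_4 = 99·548842 + 14·3880899 = 108667944.
Step 3: Verify x_4² - 50·y_4² = 590436102659356801 - 590436102659356800 = 1 (should be 1). ✓

(x_1, y_1) = (99, 14); (x_4, y_4) = (768398401, 108667944).


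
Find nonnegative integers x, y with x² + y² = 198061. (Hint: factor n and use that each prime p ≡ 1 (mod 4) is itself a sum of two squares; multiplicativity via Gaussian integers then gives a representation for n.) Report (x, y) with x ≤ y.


Step 1: Factor n = 198061 = 37 · 53 · 101.
Step 2: Check the mod-4 condition on each prime factor: 37 ≡ 1 (mod 4), exponent 1; 53 ≡ 1 (mod 4), exponent 1; 101 ≡ 1 (mod 4), exponent 1.
All primes ≡ 3 (mod 4) appear to even exponent (or don't appear), so by the two-squares theorem n IS expressible as a sum of two squares.
Step 3: Build a representation. Here n = 37 · 53 · 101 is a product of primes ≡ 1 (mod 4). Each prime p ≡ 1 (mod 4) is itself a sum of two squares; find a² by testing p − a² for a perfect square:
  37: 37 − 1² = 36 = 6² ⇒ 37 = 1² + 6².
  53: 53 − 1² = 52, 53 − 2² = 49 = 7² ⇒ 53 = 2² + 7².
  101: 101 − 1² = 100 = 10² ⇒ 101 = 1² + 10².
  Combine using the Brahmagupta–Fibonacci identity (a² + b²)(c² + d²) = (ac − bd)² + (ad + bc)² = (ac + bd)² + (ad − bc)²:
  37 · 53 = 1961: from (1² + 6²)(2² + 7²), take (1·2 − 6·7, 1·7 + 6·2) = (2 − 42, 7 + 12) = (-40, 19); dropping signs (only squares matter) gives (40, 19); check 40² + 19² = 1600 + 361 = 1961 ✓.
  1961 · 101 = 198061: from (40² + 19²)(1² + 10²), take (40·1 − 19·10, 40·10 + 19·1) = (40 − 190, 400 + 19) = (-150, 419); dropping signs (only squares matter) gives (150, 419); check 150² + 419² = 22500 + 175561 = 198061 ✓.
Step 4: Order so x ≤ y and verify: 150² + 419² = 22500 + 175561 = 198061 = n. ✓

n = 198061 = 150² + 419² (one valid representation with x ≤ y).


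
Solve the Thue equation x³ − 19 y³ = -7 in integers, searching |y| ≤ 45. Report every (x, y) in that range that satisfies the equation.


The equation is x³ - 19y³ = -7. For fixed y, x³ = 19·y³ − 7, so a solution requires the RHS to be a perfect cube.
Strategy: iterate y from -45 to 45, compute RHS = 19·y³ − 7, and check whether it is a (positive or negative) perfect cube.
Check small values of y:
  y = 0: RHS = -7 is not a perfect cube.
  y = 1: RHS = 12 is not a perfect cube.
  y = -1: RHS = -26 is not a perfect cube.
  y = 2: RHS = 145 is not a perfect cube.
  y = -2: RHS = -159 is not a perfect cube.
  y = 3: RHS = 506 is not a perfect cube.
  y = -3: RHS = -520 is not a perfect cube.
Continuing the search up to |y| = 45 finds no solutions either.
No (x, y) in the scanned range satisfies the equation.

No integer solutions with |y| ≤ 45.


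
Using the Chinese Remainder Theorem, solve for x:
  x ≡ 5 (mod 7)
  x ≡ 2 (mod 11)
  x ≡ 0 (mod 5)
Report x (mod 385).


Moduli 7, 11, 5 are pairwise coprime; by CRT there is a unique solution modulo M = 7 · 11 · 5 = 385.
Solve pairwise, accumulating the modulus:
  Start with x ≡ 5 (mod 7).
  Combine with x ≡ 2 (mod 11): since gcd(7, 11) = 1, we get a unique residue mod 77.
    Write x = 5 + 7·t and substitute into x ≡ 2 (mod 11): 7·t ≡ 2 − 5 = -3 (mod 11).
    Reduce coefficients mod 11: 7·t ≡ 8 (mod 11).
    The inverse of 7 mod 11 is 8 (since 7·8 = 56 = 5·11 + 1), so t ≡ 8·8 = 64 ≡ 9 (mod 11).
    Then x = 5 + 7·9 = 68, valid modulo lcm(7, 11) = 77: x ≡ 68 (mod 77).
  Combine with x ≡ 0 (mod 5): since gcd(77, 5) = 1, we get a unique residue mod 385.
    Write x = 68 + 77·t and substitute into x ≡ 0 (mod 5): 77·t ≡ 0 − 68 = -68 (mod 5).
    Reduce coefficients mod 5: 2·t ≡ 2 (mod 5).
    The inverse of 2 mod 5 is 3 (since 2·3 = 6 = 1·5 + 1), so t ≡ 3·2 = 6 ≡ 1 (mod 5).
    Then x = 68 + 77·1 = 145, valid modulo lcm(77, 5) = 385: x ≡ 145 (mod 385).
Verify: 145 mod 7 = 5 ✓, 145 mod 11 = 2 ✓, 145 mod 5 = 0 ✓.

x ≡ 145 (mod 385).


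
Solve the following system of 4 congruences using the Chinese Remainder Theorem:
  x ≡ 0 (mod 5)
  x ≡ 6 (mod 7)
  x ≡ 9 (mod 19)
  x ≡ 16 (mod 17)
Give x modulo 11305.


Product of moduli M = 5 · 7 · 19 · 17 = 11305.
Merge one congruence at a time:
  Start: x ≡ 0 (mod 5).
  Combine with x ≡ 6 (mod 7); new modulus lcm = 35.
    Write x = 0 + 5·t and substitute into x ≡ 6 (mod 7): 5·t ≡ 6 − 0 = 6 (mod 7).
    The inverse of 5 mod 7 is 3 (since 5·3 = 15 = 2·7 + 1), so t ≡ 3·6 = 18 ≡ 4 (mod 7).
    Then x = 0 + 5·4 = 20, valid modulo lcm(5, 7) = 35: x ≡ 20 (mod 35).
  Combine with x ≡ 9 (mod 19); new modulus lcm = 665.
    Write x = 20 + 35·t and substitute into x ≡ 9 (mod 19): 35·t ≡ 9 − 20 = -11 (mod 19).
    Reduce coefficients mod 19: 16·t ≡ 8 (mod 19).
    The inverse of 16 mod 19 is 6 (since 16·6 = 96 = 5·19 + 1), so t ≡ 6·8 = 48 ≡ 10 (mod 19).
    Then x = 20 + 35·10 = 370, valid modulo lcm(35, 19) = 665: x ≡ 370 (mod 665).
  Combine with x ≡ 16 (mod 17); new modulus lcm = 11305.
    Write x = 370 + 665·t and substitute into x ≡ 16 (mod 17): 665·t ≡ 16 − 370 = -354 (mod 17).
    Reduce coefficients mod 17: 2·t ≡ 3 (mod 17).
    The inverse of 2 mod 17 is 9 (since 2·9 = 18 = 1·17 + 1), so t ≡ 9·3 = 27 ≡ 10 (mod 17).
    Then x = 370 + 665·10 = 7020, valid modulo lcm(665, 17) = 11305: x ≡ 7020 (mod 11305).
Verify against each original: 7020 mod 5 = 0, 7020 mod 7 = 6, 7020 mod 19 = 9, 7020 mod 17 = 16.

x ≡ 7020 (mod 11305).


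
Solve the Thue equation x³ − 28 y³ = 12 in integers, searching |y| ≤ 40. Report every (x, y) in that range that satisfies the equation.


The equation is x³ - 28y³ = 12. For fixed y, x³ = 28·y³ + 12, so a solution requires the RHS to be a perfect cube.
Strategy: iterate y from -40 to 40, compute RHS = 28·y³ + 12, and check whether it is a (positive or negative) perfect cube.
Check small values of y:
  y = 0: RHS = 12 is not a perfect cube.
  y = 1: RHS = 40 is not a perfect cube.
  y = -1: RHS = -16 is not a perfect cube.
  y = 2: RHS = 236 is not a perfect cube.
  y = -2: RHS = -212 is not a perfect cube.
  y = 3: RHS = 768 is not a perfect cube.
  y = -3: RHS = -744 is not a perfect cube.
Continuing the search up to |y| = 40 finds no solutions either.
No (x, y) in the scanned range satisfies the equation.

No integer solutions with |y| ≤ 40.


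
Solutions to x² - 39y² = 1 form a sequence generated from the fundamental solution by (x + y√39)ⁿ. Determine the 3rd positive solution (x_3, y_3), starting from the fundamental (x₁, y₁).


Step 1: Find the fundamental solution (x₁, y₁) of x² - 39y² = 1.
  Expand √39 as a continued fraction. a₀ = ⌊√39⌋ = 6; iterate m_{k+1} = d_k·a_k − m_k, d_{k+1} = (39 − m_{k+1}²)/d_k, a_{k+1} = ⌊(a₀ + m_{k+1})/d_{k+1}⌋ (starting m₀ = 0, d₀ = 1), with convergents p_k = a_k·p_{k-1} + p_{k-2}, q_k = a_k·q_{k-1} + q_{k-2} (p₋₁ = 1, q₋₁ = 0):
  k = 0: a₀ = 6; p₀/q₀ = 6/1; p₀² − 39·q₀² = 36 − 39 = -3.
  k = 1: m = 6, d = 3, a = ⌊(6 + 6)/3⌋ = 4; p/q = (4·6 + 1)/(4·1 + 0) = 25/4; p² − 39·q² = 625 − 624 = 1.
  The first convergent with p² − 39·q² = 1 gives the fundamental solution (x₁, y₁) = (25, 4).
Step 2: Apply the recurrence (x_{n+1}, y_{n+1}) = (x₁x_n + 39y₁y_n, x₁y_n + y₁x_n) repeatedly.
  From (x_1, y_1) = (25, 4): x_2 = 25·25 + 39·4·4 = 1249; y_2 = 25·4 + 4·25 = 200.
  From (x_2, y_2) = (1249, 200): x_3 = 25·1249 + 39·4·200 = 62425; y_3 = 25·200 + 4·1249 = 9996.
Step 3: Verify x_3² - 39·y_3² = 3896880625 - 3896880624 = 1 (should be 1). ✓

(x_1, y_1) = (25, 4); (x_3, y_3) = (62425, 9996).


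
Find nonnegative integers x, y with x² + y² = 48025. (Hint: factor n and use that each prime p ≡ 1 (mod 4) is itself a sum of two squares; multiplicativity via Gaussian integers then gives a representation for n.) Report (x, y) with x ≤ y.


Step 1: Factor n = 48025 = 5^2 · 17 · 113.
Step 2: Check the mod-4 condition on each prime factor: 5 ≡ 1 (mod 4), exponent 2; 17 ≡ 1 (mod 4), exponent 1; 113 ≡ 1 (mod 4), exponent 1.
All primes ≡ 3 (mod 4) appear to even exponent (or don't appear), so by the two-squares theorem n IS expressible as a sum of two squares.
Step 3: Build a representation. Group n = k² · m with k = 5 and m = 17 · 113 = 1921 (a product of primes ≡ 1 (mod 4)); a representation of m scales to one of n via (k·x)² + (k·y)² = k²(x² + y²). Each prime p ≡ 1 (mod 4) is itself a sum of two squares; find a² by testing p − a² for a perfect square:
  17: 17 − 1² = 16 = 4² ⇒ 17 = 1² + 4².
  113: 113 − 1² = 112, 113 − 2² = 109, 113 − 3² = 104, 113 − 4² = 97, 113 − 5² = 88, 113 − 6² = 77, 113 − 7² = 64 = 8² ⇒ 113 = 7² + 8².
  Combine using the Brahmagupta–Fibonacci identity (a² + b²)(c² + d²) = (ac − bd)² + (ad + bc)² = (ac + bd)² + (ad − bc)²:
  17 · 113 = 1921: from (1² + 4²)(7² + 8²), take (1·7 − 4·8, 1·8 + 4·7) = (7 − 32, 8 + 28) = (-25, 36); dropping signs (only squares matter) gives (25, 36); check 25² + 36² = 625 + 1296 = 1921 ✓.
  Scale by k = 5: (5·25, 5·36) = (125, 180).
Step 4: Order so x ≤ y and verify: 125² + 180² = 15625 + 32400 = 48025 = n. ✓

n = 48025 = 125² + 180² (one valid representation with x ≤ y).


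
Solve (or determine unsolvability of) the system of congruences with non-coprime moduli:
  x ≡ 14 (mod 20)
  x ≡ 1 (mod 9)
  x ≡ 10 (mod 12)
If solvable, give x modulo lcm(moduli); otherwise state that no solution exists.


Moduli 20, 9, 12 are not pairwise coprime, so CRT works modulo lcm(m_i) when all pairwise compatibility conditions hold.
Pairwise compatibility: gcd(m_i, m_j) must divide a_i - a_j for every pair.
Merge one congruence at a time:
  Start: x ≡ 14 (mod 20).
  Combine with x ≡ 1 (mod 9): gcd(20, 9) = 1; 1 - 14 = -13, which IS divisible by 1, so compatible.
    Write x = 14 + 20·t and substitute into x ≡ 1 (mod 9): 20·t ≡ 1 − 14 = -13 (mod 9).
    Reduce coefficients mod 9: 2·t ≡ 5 (mod 9).
    The inverse of 2 mod 9 is 5 (since 2·5 = 10 = 1·9 + 1), so t ≡ 5·5 = 25 ≡ 7 (mod 9).
    Then x = 14 + 20·7 = 154, valid modulo lcm(20, 9) = 180: x ≡ 154 (mod 180).
  Combine with x ≡ 10 (mod 12): gcd(180, 12) = 12; 10 - 154 = -144, which IS divisible by 12, so compatible.
    Write x = 154 + 180·t and substitute into x ≡ 10 (mod 12): 180·t ≡ 10 − 154 = -144 (mod 12).
    Divide the congruence (and modulus) by g = 12: 15·t ≡ -12 (mod 1).
    Modulo 1 every t works; take t = 0.
    Then x = 154 + 180·0 = 154, valid modulo lcm(180, 12) = 180: x ≡ 154 (mod 180).
Verify: 154 mod 20 = 14, 154 mod 9 = 1, 154 mod 12 = 10.

x ≡ 154 (mod 180).


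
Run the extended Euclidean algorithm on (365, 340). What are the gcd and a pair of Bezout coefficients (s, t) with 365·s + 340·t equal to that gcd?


Euclidean algorithm on (365, 340) — divide until remainder is 0:
  365 = 1 · 340 + 25
  340 = 13 · 25 + 15
  25 = 1 · 15 + 10
  15 = 1 · 10 + 5
  10 = 2 · 5 + 0
gcd(365, 340) = 5.
Track Bezout coefficients alongside the remainders: start with r₀ = 365 = a·1 + b·0 (s = 1, t = 0) and r₁ = 340 = a·0 + b·1 (s = 0, t = 1); each new remainder r_{k+1} = r_{k-1} − q_k·r_k inherits s_{k+1} = s_{k-1} − q_k·s_k, t_{k+1} = t_{k-1} − q_k·t_k, so r_k = a·s_k + b·t_k at every step:
  q = 1: r = 25, s = 1 − 1·0 = 1, t = 0 − 1·1 = -1  (check: 365·1 + 340·(-1) = 25)
  q = 13: r = 15, s = 0 − 13·1 = -13, t = 1 − 13·(-1) = 14  (check: 365·(-13) + 340·14 = 15)
  q = 1: r = 10, s = 1 − 1·(-13) = 14, t = -1 − 1·14 = -15  (check: 365·14 + 340·(-15) = 10)
  q = 1: r = 5, s = -13 − 1·14 = -27, t = 14 − 1·(-15) = 29  (check: 365·(-27) + 340·29 = 5)
The row with r = 5 (the gcd) gives the Bezout coefficients s = -27, t = 29.
Result: 365 · (-27) + 340 · (29) = 5.

gcd(365, 340) = 5; s = -27, t = 29 (check: 365·(-27) + 340·29 = 5).


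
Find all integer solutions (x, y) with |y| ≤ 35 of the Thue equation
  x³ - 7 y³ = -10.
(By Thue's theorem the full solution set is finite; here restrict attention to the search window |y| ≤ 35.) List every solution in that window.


The equation is x³ - 7y³ = -10. For fixed y, x³ = 7·y³ − 10, so a solution requires the RHS to be a perfect cube.
Strategy: iterate y from -35 to 35, compute RHS = 7·y³ − 10, and check whether it is a (positive or negative) perfect cube.
Check small values of y:
  y = 0: RHS = -10 is not a perfect cube.
  y = 1: RHS = -3 is not a perfect cube.
  y = -1: RHS = -17 is not a perfect cube.
  y = 2: RHS = 46 is not a perfect cube.
  y = -2: RHS = -66 is not a perfect cube.
  y = 3: RHS = 179 is not a perfect cube.
  y = -3: RHS = -199 is not a perfect cube.
Continuing the search up to |y| = 35 finds no solutions either.
No (x, y) in the scanned range satisfies the equation.

No integer solutions with |y| ≤ 35.


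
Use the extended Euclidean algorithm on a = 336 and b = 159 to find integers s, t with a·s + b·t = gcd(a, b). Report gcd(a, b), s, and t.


Euclidean algorithm on (336, 159) — divide until remainder is 0:
  336 = 2 · 159 + 18
  159 = 8 · 18 + 15
  18 = 1 · 15 + 3
  15 = 5 · 3 + 0
gcd(336, 159) = 3.
Track Bezout coefficients alongside the remainders: start with r₀ = 336 = a·1 + b·0 (s = 1, t = 0) and r₁ = 159 = a·0 + b·1 (s = 0, t = 1); each new remainder r_{k+1} = r_{k-1} − q_k·r_k inherits s_{k+1} = s_{k-1} − q_k·s_k, t_{k+1} = t_{k-1} − q_k·t_k, so r_k = a·s_k + b·t_k at every step:
  q = 2: r = 18, s = 1 − 2·0 = 1, t = 0 − 2·1 = -2  (check: 336·1 + 159·(-2) = 18)
  q = 8: r = 15, s = 0 − 8·1 = -8, t = 1 − 8·(-2) = 17  (check: 336·(-8) + 159·17 = 15)
  q = 1: r = 3, s = 1 − 1·(-8) = 9, t = -2 − 1·17 = -19  (check: 336·9 + 159·(-19) = 3)
The row with r = 3 (the gcd) gives the Bezout coefficients s = 9, t = -19.
Result: 336 · (9) + 159 · (-19) = 3.

gcd(336, 159) = 3; s = 9, t = -19 (check: 336·9 + 159·(-19) = 3).


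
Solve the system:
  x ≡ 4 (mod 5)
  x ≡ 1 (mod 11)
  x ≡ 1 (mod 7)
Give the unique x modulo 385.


Moduli 5, 11, 7 are pairwise coprime; by CRT there is a unique solution modulo M = 5 · 11 · 7 = 385.
Solve pairwise, accumulating the modulus:
  Start with x ≡ 4 (mod 5).
  Combine with x ≡ 1 (mod 11): since gcd(5, 11) = 1, we get a unique residue mod 55.
    Write x = 4 + 5·t and substitute into x ≡ 1 (mod 11): 5·t ≡ 1 − 4 = -3 (mod 11).
    Reduce coefficients mod 11: 5·t ≡ 8 (mod 11).
    The inverse of 5 mod 11 is 9 (since 5·9 = 45 = 4·11 + 1), so t ≡ 9·8 = 72 ≡ 6 (mod 11).
    Then x = 4 + 5·6 = 34, valid modulo lcm(5, 11) = 55: x ≡ 34 (mod 55).
  Combine with x ≡ 1 (mod 7): since gcd(55, 7) = 1, we get a unique residue mod 385.
    Write x = 34 + 55·t and substitute into x ≡ 1 (mod 7): 55·t ≡ 1 − 34 = -33 (mod 7).
    Reduce coefficients mod 7: 6·t ≡ 2 (mod 7).
    The inverse of 6 mod 7 is 6 (since 6·6 = 36 = 5·7 + 1), so t ≡ 6·2 = 12 ≡ 5 (mod 7).
    Then x = 34 + 55·5 = 309, valid modulo lcm(55, 7) = 385: x ≡ 309 (mod 385).
Verify: 309 mod 5 = 4 ✓, 309 mod 11 = 1 ✓, 309 mod 7 = 1 ✓.

x ≡ 309 (mod 385).


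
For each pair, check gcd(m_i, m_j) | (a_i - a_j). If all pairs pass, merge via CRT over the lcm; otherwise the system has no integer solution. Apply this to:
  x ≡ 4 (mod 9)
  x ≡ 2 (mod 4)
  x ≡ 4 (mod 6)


Moduli 9, 4, 6 are not pairwise coprime, so CRT works modulo lcm(m_i) when all pairwise compatibility conditions hold.
Pairwise compatibility: gcd(m_i, m_j) must divide a_i - a_j for every pair.
Merge one congruence at a time:
  Start: x ≡ 4 (mod 9).
  Combine with x ≡ 2 (mod 4): gcd(9, 4) = 1; 2 - 4 = -2, which IS divisible by 1, so compatible.
    Write x = 4 + 9·t and substitute into x ≡ 2 (mod 4): 9·t ≡ 2 − 4 = -2 (mod 4).
    Reduce coefficients mod 4: 1·t ≡ 2 (mod 4).
    So t ≡ 2 (mod 4).
    Then x = 4 + 9·2 = 22, valid modulo lcm(9, 4) = 36: x ≡ 22 (mod 36).
  Combine with x ≡ 4 (mod 6): gcd(36, 6) = 6; 4 - 22 = -18, which IS divisible by 6, so compatible.
    Write x = 22 + 36·t and substitute into x ≡ 4 (mod 6): 36·t ≡ 4 − 22 = -18 (mod 6).
    Divide the congruence (and modulus) by g = 6: 6·t ≡ -3 (mod 1).
    Modulo 1 every t works; take t = 0.
    Then x = 22 + 36·0 = 22, valid modulo lcm(36, 6) = 36: x ≡ 22 (mod 36).
Verify: 22 mod 9 = 4, 22 mod 4 = 2, 22 mod 6 = 4.

x ≡ 22 (mod 36).


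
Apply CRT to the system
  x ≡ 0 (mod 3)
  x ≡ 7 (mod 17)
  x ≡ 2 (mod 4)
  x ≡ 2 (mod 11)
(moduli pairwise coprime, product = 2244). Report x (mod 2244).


Product of moduli M = 3 · 17 · 4 · 11 = 2244.
Merge one congruence at a time:
  Start: x ≡ 0 (mod 3).
  Combine with x ≡ 7 (mod 17); new modulus lcm = 51.
    Write x = 0 + 3·t and substitute into x ≡ 7 (mod 17): 3·t ≡ 7 − 0 = 7 (mod 17).
    The inverse of 3 mod 17 is 6 (since 3·6 = 18 = 1·17 + 1), so t ≡ 6·7 = 42 ≡ 8 (mod 17).
    Then x = 0 + 3·8 = 24, valid modulo lcm(3, 17) = 51: x ≡ 24 (mod 51).
  Combine with x ≡ 2 (mod 4); new modulus lcm = 204.
    Write x = 24 + 51·t and substitute into x ≡ 2 (mod 4): 51·t ≡ 2 − 24 = -22 (mod 4).
    Reduce coefficients mod 4: 3·t ≡ 2 (mod 4).
    The inverse of 3 mod 4 is 3 (since 3·3 = 9 = 2·4 + 1), so t ≡ 3·2 = 6 ≡ 2 (mod 4).
    Then x = 24 + 51·2 = 126, valid modulo lcm(51, 4) = 204: x ≡ 126 (mod 204).
  Combine with x ≡ 2 (mod 11); new modulus lcm = 2244.
    Write x = 126 + 204·t and substitute into x ≡ 2 (mod 11): 204·t ≡ 2 − 126 = -124 (mod 11).
    Reduce coefficients mod 11: 6·t ≡ 8 (mod 11).
    The inverse of 6 mod 11 is 2 (since 6·2 = 12 = 1·11 + 1), so t ≡ 2·8 = 16 ≡ 5 (mod 11).
    Then x = 126 + 204·5 = 1146, valid modulo lcm(204, 11) = 2244: x ≡ 1146 (mod 2244).
Verify against each original: 1146 mod 3 = 0, 1146 mod 17 = 7, 1146 mod 4 = 2, 1146 mod 11 = 2.

x ≡ 1146 (mod 2244).


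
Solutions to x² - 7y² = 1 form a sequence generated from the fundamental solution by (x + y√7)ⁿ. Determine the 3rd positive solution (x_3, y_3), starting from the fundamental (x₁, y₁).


Step 1: Find the fundamental solution (x₁, y₁) of x² - 7y² = 1.
  Expand √7 as a continued fraction. a₀ = ⌊√7⌋ = 2; iterate m_{k+1} = d_k·a_k − m_k, d_{k+1} = (7 − m_{k+1}²)/d_k, a_{k+1} = ⌊(a₀ + m_{k+1})/d_{k+1}⌋ (starting m₀ = 0, d₀ = 1), with convergents p_k = a_k·p_{k-1} + p_{k-2}, q_k = a_k·q_{k-1} + q_{k-2} (p₋₁ = 1, q₋₁ = 0):
  k = 0: a₀ = 2; p₀/q₀ = 2/1; p₀² − 7·q₀² = 4 − 7 = -3.
  k = 1: m = 2, d = 3, a = ⌊(2 + 2)/3⌋ = 1; p/q = (1·2 + 1)/(1·1 + 0) = 3/1; p² − 7·q² = 9 − 7 = 2.
  k = 2: m = 1, d = 2, a = ⌊(2 + 1)/2⌋ = 1; p/q = (1·3 + 2)/(1·1 + 1) = 5/2; p² − 7·q² = 25 − 28 = -3.
  k = 3: m = 1, d = 3, a = ⌊(2 + 1)/3⌋ = 1; p/q = (1·5 + 3)/(1·2 + 1) = 8/3; p² − 7·q² = 64 − 63 = 1.
  The first convergent with p² − 7·q² = 1 gives the fundamental solution (x₁, y₁) = (8, 3).
Step 2: Apply the recurrence (x_{n+1}, y_{n+1}) = (x₁x_n + 7y₁y_n, x₁y_n + y₁x_n) repeatedly.
  From (x_1, y_1) = (8, 3): x_2 = 8·8 + 7·3·3 = 127; y_2 = 8·3 + 3·8 = 48.
  From (x_2, y_2) = (127, 48): x_3 = 8·127 + 7·3·48 = 2024; y_3 = 8·48 + 3·127 = 765.
Step 3: Verify x_3² - 7·y_3² = 4096576 - 4096575 = 1 (should be 1). ✓

(x_1, y_1) = (8, 3); (x_3, y_3) = (2024, 765).


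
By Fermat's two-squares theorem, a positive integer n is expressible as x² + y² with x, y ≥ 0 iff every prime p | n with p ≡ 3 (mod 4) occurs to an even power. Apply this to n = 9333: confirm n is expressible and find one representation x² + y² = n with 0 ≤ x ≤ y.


Step 1: Factor n = 9333 = 3^2 · 17 · 61.
Step 2: Check the mod-4 condition on each prime factor: 3 ≡ 3 (mod 4), exponent 2 (must be even); 17 ≡ 1 (mod 4), exponent 1; 61 ≡ 1 (mod 4), exponent 1.
All primes ≡ 3 (mod 4) appear to even exponent (or don't appear), so by the two-squares theorem n IS expressible as a sum of two squares.
Step 3: Build a representation. Group n = k² · m with k = 3 and m = 17 · 61 = 1037 (a product of primes ≡ 1 (mod 4)); a representation of m scales to one of n via (k·x)² + (k·y)² = k²(x² + y²). Each prime p ≡ 1 (mod 4) is itself a sum of two squares; find a² by testing p − a² for a perfect square:
  17: 17 − 1² = 16 = 4² ⇒ 17 = 1² + 4².
  61: 61 − 1² = 60, 61 − 2² = 57, 61 − 3² = 52, 61 − 4² = 45, 61 − 5² = 36 = 6² ⇒ 61 = 5² + 6².
  Combine using the Brahmagupta–Fibonacci identity (a² + b²)(c² + d²) = (ac − bd)² + (ad + bc)² = (ac + bd)² + (ad − bc)²:
  17 · 61 = 1037: from (1² + 4²)(5² + 6²), take (1·5 − 4·6, 1·6 + 4·5) = (5 − 24, 6 + 20) = (-19, 26); dropping signs (only squares matter) gives (19, 26); check 19² + 26² = 361 + 676 = 1037 ✓.
  Scale by k = 3: (3·19, 3·26) = (57, 78).
Step 4: Order so x ≤ y and verify: 57² + 78² = 3249 + 6084 = 9333 = n. ✓

n = 9333 = 57² + 78² (one valid representation with x ≤ y).


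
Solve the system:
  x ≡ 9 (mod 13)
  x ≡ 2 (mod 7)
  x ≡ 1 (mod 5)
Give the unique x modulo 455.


Moduli 13, 7, 5 are pairwise coprime; by CRT there is a unique solution modulo M = 13 · 7 · 5 = 455.
Solve pairwise, accumulating the modulus:
  Start with x ≡ 9 (mod 13).
  Combine with x ≡ 2 (mod 7): since gcd(13, 7) = 1, we get a unique residue mod 91.
    Write x = 9 + 13·t and substitute into x ≡ 2 (mod 7): 13·t ≡ 2 − 9 = -7 (mod 7).
    Reduce coefficients mod 7: 6·t ≡ 0 (mod 7).
    The inverse of 6 mod 7 is 6 (since 6·6 = 36 = 5·7 + 1), so t ≡ 6·0 = 0 ≡ 0 (mod 7).
    Then x = 9 + 13·0 = 9, valid modulo lcm(13, 7) = 91: x ≡ 9 (mod 91).
  Combine with x ≡ 1 (mod 5): since gcd(91, 5) = 1, we get a unique residue mod 455.
    Write x = 9 + 91·t and substitute into x ≡ 1 (mod 5): 91·t ≡ 1 − 9 = -8 (mod 5).
    Reduce coefficients mod 5: 1·t ≡ 2 (mod 5).
    So t ≡ 2 (mod 5).
    Then x = 9 + 91·2 = 191, valid modulo lcm(91, 5) = 455: x ≡ 191 (mod 455).
Verify: 191 mod 13 = 9 ✓, 191 mod 7 = 2 ✓, 191 mod 5 = 1 ✓.

x ≡ 191 (mod 455).


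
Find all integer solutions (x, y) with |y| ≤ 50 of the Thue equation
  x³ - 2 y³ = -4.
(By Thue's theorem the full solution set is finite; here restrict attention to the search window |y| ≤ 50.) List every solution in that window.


The equation is x³ - 2y³ = -4. For fixed y, x³ = 2·y³ − 4, so a solution requires the RHS to be a perfect cube.
Strategy: iterate y from -50 to 50, compute RHS = 2·y³ − 4, and check whether it is a (positive or negative) perfect cube.
Check small values of y:
  y = 0: RHS = -4 is not a perfect cube.
  y = 1: RHS = -2 is not a perfect cube.
  y = -1: RHS = -6 is not a perfect cube.
  y = 2: RHS = 12 is not a perfect cube.
  y = -2: RHS = -20 is not a perfect cube.
  y = 3: RHS = 50 is not a perfect cube.
  y = -3: RHS = -58 is not a perfect cube.
Continuing the search up to |y| = 50 finds no solutions either.
No (x, y) in the scanned range satisfies the equation.

No integer solutions with |y| ≤ 50.


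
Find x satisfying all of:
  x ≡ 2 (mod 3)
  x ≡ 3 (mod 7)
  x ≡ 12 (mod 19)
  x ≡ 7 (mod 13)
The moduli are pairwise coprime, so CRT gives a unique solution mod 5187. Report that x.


Product of moduli M = 3 · 7 · 19 · 13 = 5187.
Merge one congruence at a time:
  Start: x ≡ 2 (mod 3).
  Combine with x ≡ 3 (mod 7); new modulus lcm = 21.
    Write x = 2 + 3·t and substitute into x ≡ 3 (mod 7): 3·t ≡ 3 − 2 = 1 (mod 7).
    The inverse of 3 mod 7 is 5 (since 3·5 = 15 = 2·7 + 1), so t ≡ 5·1 = 5 ≡ 5 (mod 7).
    Then x = 2 + 3·5 = 17, valid modulo lcm(3, 7) = 21: x ≡ 17 (mod 21).
  Combine with x ≡ 12 (mod 19); new modulus lcm = 399.
    Write x = 17 + 21·t and substitute into x ≡ 12 (mod 19): 21·t ≡ 12 − 17 = -5 (mod 19).
    Reduce coefficients mod 19: 2·t ≡ 14 (mod 19).
    The inverse of 2 mod 19 is 10 (since 2·10 = 20 = 1·19 + 1), so t ≡ 10·14 = 140 ≡ 7 (mod 19).
    Then x = 17 + 21·7 = 164, valid modulo lcm(21, 19) = 399: x ≡ 164 (mod 399).
  Combine with x ≡ 7 (mod 13); new modulus lcm = 5187.
    Write x = 164 + 399·t and substitute into x ≡ 7 (mod 13): 399·t ≡ 7 − 164 = -157 (mod 13).
    Reduce coefficients mod 13: 9·t ≡ 12 (mod 13).
    The inverse of 9 mod 13 is 3 (since 9·3 = 27 = 2·13 + 1), so t ≡ 3·12 = 36 ≡ 10 (mod 13).
    Then x = 164 + 399·10 = 4154, valid modulo lcm(399, 13) = 5187: x ≡ 4154 (mod 5187).
Verify against each original: 4154 mod 3 = 2, 4154 mod 7 = 3, 4154 mod 19 = 12, 4154 mod 13 = 7.

x ≡ 4154 (mod 5187).


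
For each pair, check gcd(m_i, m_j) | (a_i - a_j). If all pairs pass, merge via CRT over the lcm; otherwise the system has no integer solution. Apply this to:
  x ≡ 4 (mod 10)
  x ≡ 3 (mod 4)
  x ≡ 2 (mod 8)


Moduli 10, 4, 8 are not pairwise coprime, so CRT works modulo lcm(m_i) when all pairwise compatibility conditions hold.
Pairwise compatibility: gcd(m_i, m_j) must divide a_i - a_j for every pair.
Merge one congruence at a time:
  Start: x ≡ 4 (mod 10).
  Combine with x ≡ 3 (mod 4): gcd(10, 4) = 2, and 3 - 4 = -1 is NOT divisible by 2.
    ⇒ system is inconsistent (no integer solution).

No solution (the system is inconsistent).


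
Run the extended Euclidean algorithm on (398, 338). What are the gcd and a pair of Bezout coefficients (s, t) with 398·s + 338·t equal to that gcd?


Euclidean algorithm on (398, 338) — divide until remainder is 0:
  398 = 1 · 338 + 60
  338 = 5 · 60 + 38
  60 = 1 · 38 + 22
  38 = 1 · 22 + 16
  22 = 1 · 16 + 6
  16 = 2 · 6 + 4
  6 = 1 · 4 + 2
  4 = 2 · 2 + 0
gcd(398, 338) = 2.
Track Bezout coefficients alongside the remainders: start with r₀ = 398 = a·1 + b·0 (s = 1, t = 0) and r₁ = 338 = a·0 + b·1 (s = 0, t = 1); each new remainder r_{k+1} = r_{k-1} − q_k·r_k inherits s_{k+1} = s_{k-1} − q_k·s_k, t_{k+1} = t_{k-1} − q_k·t_k, so r_k = a·s_k + b·t_k at every step:
  q = 1: r = 60, s = 1 − 1·0 = 1, t = 0 − 1·1 = -1  (check: 398·1 + 338·(-1) = 60)
  q = 5: r = 38, s = 0 − 5·1 = -5, t = 1 − 5·(-1) = 6  (check: 398·(-5) + 338·6 = 38)
  q = 1: r = 22, s = 1 − 1·(-5) = 6, t = -1 − 1·6 = -7  (check: 398·6 + 338·(-7) = 22)
  q = 1: r = 16, s = -5 − 1·6 = -11, t = 6 − 1·(-7) = 13  (check: 398·(-11) + 338·13 = 16)
  q = 1: r = 6, s = 6 − 1·(-11) = 17, t = -7 − 1·13 = -20  (check: 398·17 + 338·(-20) = 6)
  q = 2: r = 4, s = -11 − 2·17 = -45, t = 13 − 2·(-20) = 53  (check: 398·(-45) + 338·53 = 4)
  q = 1: r = 2, s = 17 − 1·(-45) = 62, t = -20 − 1·53 = -73  (check: 398·62 + 338·(-73) = 2)
The row with r = 2 (the gcd) gives the Bezout coefficients s = 62, t = -73.
Result: 398 · (62) + 338 · (-73) = 2.

gcd(398, 338) = 2; s = 62, t = -73 (check: 398·62 + 338·(-73) = 2).


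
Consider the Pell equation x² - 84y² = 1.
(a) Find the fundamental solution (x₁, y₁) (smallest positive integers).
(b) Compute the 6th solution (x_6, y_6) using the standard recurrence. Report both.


Step 1: Find the fundamental solution (x₁, y₁) of x² - 84y² = 1.
  Expand √84 as a continued fraction. a₀ = ⌊√84⌋ = 9; iterate m_{k+1} = d_k·a_k − m_k, d_{k+1} = (84 − m_{k+1}²)/d_k, a_{k+1} = ⌊(a₀ + m_{k+1})/d_{k+1}⌋ (starting m₀ = 0, d₀ = 1), with convergents p_k = a_k·p_{k-1} + p_{k-2}, q_k = a_k·q_{k-1} + q_{k-2} (p₋₁ = 1, q₋₁ = 0):
  k = 0: a₀ = 9; p₀/q₀ = 9/1; p₀² − 84·q₀² = 81 − 84 = -3.
  k = 1: m = 9, d = 3, a = ⌊(9 + 9)/3⌋ = 6; p/q = (6·9 + 1)/(6·1 + 0) = 55/6; p² − 84·q² = 3025 − 3024 = 1.
  The first convergent with p² − 84·q² = 1 gives the fundamental solution (x₁, y₁) = (55, 6).
Step 2: Apply the recurrence (x_{n+1}, y_{n+1}) = (x₁x_n + 84y₁y_n, x₁y_n + y₁x_n) repeatedly.
  From (x_1, y_1) = (55, 6): x_2 = 55·55 + 84·6·6 = 6049; y_2 = 55·6 + 6·55 = 660.
  From (x_2, y_2) = (6049, 660): x_3 = 55·6049 + 84·6·660 = 665335; y_3 = 55·660 + 6·6049 = 72594.
  From (x_3, y_3) = (665335, 72594): x_4 = 55·665335 + 84·6·72594 = 73180801; y_4 = 55·72594 + 6·665335 = 7984680.
  From (x_4, y_4) = (73180801, 7984680): x_5 = 55·73180801 + 84·6·7984680 = 8049222775; y_5 = 55·7984680 + 6·73180801 = 878242206.
  From (x_5, y_5) = (8049222775, 878242206): x_6 = 55·8049222775 + 84·6·878242206 = 885341324449; y_6 = 55·878242206 + 6·8049222775 = 96598657980.
Step 3: Verify x_6² - 84·y_6² = 783829260777109485153601 - 783829260777109485153600 = 1 (should be 1). ✓

(x_1, y_1) = (55, 6); (x_6, y_6) = (885341324449, 96598657980).


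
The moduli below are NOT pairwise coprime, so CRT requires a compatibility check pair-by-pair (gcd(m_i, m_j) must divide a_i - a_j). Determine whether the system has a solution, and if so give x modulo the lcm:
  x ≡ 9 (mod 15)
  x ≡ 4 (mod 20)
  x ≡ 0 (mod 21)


Moduli 15, 20, 21 are not pairwise coprime, so CRT works modulo lcm(m_i) when all pairwise compatibility conditions hold.
Pairwise compatibility: gcd(m_i, m_j) must divide a_i - a_j for every pair.
Merge one congruence at a time:
  Start: x ≡ 9 (mod 15).
  Combine with x ≡ 4 (mod 20): gcd(15, 20) = 5; 4 - 9 = -5, which IS divisible by 5, so compatible.
    Write x = 9 + 15·t and substitute into x ≡ 4 (mod 20): 15·t ≡ 4 − 9 = -5 (mod 20).
    Divide the congruence (and modulus) by g = 5: 3·t ≡ -1 (mod 4).
    Reduce coefficients mod 4: 3·t ≡ 3 (mod 4).
    The inverse of 3 mod 4 is 3 (since 3·3 = 9 = 2·4 + 1), so t ≡ 3·3 = 9 ≡ 1 (mod 4).
    Then x = 9 + 15·1 = 24, valid modulo lcm(15, 20) = 60: x ≡ 24 (mod 60).
  Combine with x ≡ 0 (mod 21): gcd(60, 21) = 3; 0 - 24 = -24, which IS divisible by 3, so compatible.
    Write x = 24 + 60·t and substitute into x ≡ 0 (mod 21): 60·t ≡ 0 − 24 = -24 (mod 21).
    Divide the congruence (and modulus) by g = 3: 20·t ≡ -8 (mod 7).
    Reduce coefficients mod 7: 6·t ≡ 6 (mod 7).
    The inverse of 6 mod 7 is 6 (since 6·6 = 36 = 5·7 + 1), so t ≡ 6·6 = 36 ≡ 1 (mod 7).
    Then x = 24 + 60·1 = 84, valid modulo lcm(60, 21) = 420: x ≡ 84 (mod 420).
Verify: 84 mod 15 = 9, 84 mod 20 = 4, 84 mod 21 = 0.

x ≡ 84 (mod 420).


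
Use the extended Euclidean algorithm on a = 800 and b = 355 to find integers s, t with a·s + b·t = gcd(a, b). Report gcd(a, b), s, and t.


Euclidean algorithm on (800, 355) — divide until remainder is 0:
  800 = 2 · 355 + 90
  355 = 3 · 90 + 85
  90 = 1 · 85 + 5
  85 = 17 · 5 + 0
gcd(800, 355) = 5.
Track Bezout coefficients alongside the remainders: start with r₀ = 800 = a·1 + b·0 (s = 1, t = 0) and r₁ = 355 = a·0 + b·1 (s = 0, t = 1); each new remainder r_{k+1} = r_{k-1} − q_k·r_k inherits s_{k+1} = s_{k-1} − q_k·s_k, t_{k+1} = t_{k-1} − q_k·t_k, so r_k = a·s_k + b·t_k at every step:
  q = 2: r = 90, s = 1 − 2·0 = 1, t = 0 − 2·1 = -2  (check: 800·1 + 355·(-2) = 90)
  q = 3: r = 85, s = 0 − 3·1 = -3, t = 1 − 3·(-2) = 7  (check: 800·(-3) + 355·7 = 85)
  q = 1: r = 5, s = 1 − 1·(-3) = 4, t = -2 − 1·7 = -9  (check: 800·4 + 355·(-9) = 5)
The row with r = 5 (the gcd) gives the Bezout coefficients s = 4, t = -9.
Result: 800 · (4) + 355 · (-9) = 5.

gcd(800, 355) = 5; s = 4, t = -9 (check: 800·4 + 355·(-9) = 5).


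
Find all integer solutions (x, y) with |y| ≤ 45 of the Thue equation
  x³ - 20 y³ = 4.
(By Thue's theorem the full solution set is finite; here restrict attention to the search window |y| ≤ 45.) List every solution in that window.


The equation is x³ - 20y³ = 4. For fixed y, x³ = 20·y³ + 4, so a solution requires the RHS to be a perfect cube.
Strategy: iterate y from -45 to 45, compute RHS = 20·y³ + 4, and check whether it is a (positive or negative) perfect cube.
Check small values of y:
  y = 0: RHS = 4 is not a perfect cube.
  y = 1: RHS = 24 is not a perfect cube.
  y = -1: RHS = -16 is not a perfect cube.
  y = 2: RHS = 164 is not a perfect cube.
  y = -2: RHS = -156 is not a perfect cube.
  y = 3: RHS = 544 is not a perfect cube.
  y = -3: RHS = -536 is not a perfect cube.
Continuing the search up to |y| = 45 finds no solutions either.
No (x, y) in the scanned range satisfies the equation.

No integer solutions with |y| ≤ 45.


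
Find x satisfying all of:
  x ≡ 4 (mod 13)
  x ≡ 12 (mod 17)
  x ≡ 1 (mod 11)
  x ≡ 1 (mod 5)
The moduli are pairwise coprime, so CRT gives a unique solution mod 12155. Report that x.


Product of moduli M = 13 · 17 · 11 · 5 = 12155.
Merge one congruence at a time:
  Start: x ≡ 4 (mod 13).
  Combine with x ≡ 12 (mod 17); new modulus lcm = 221.
    Write x = 4 + 13·t and substitute into x ≡ 12 (mod 17): 13·t ≡ 12 − 4 = 8 (mod 17).
    The inverse of 13 mod 17 is 4 (since 13·4 = 52 = 3·17 + 1), so t ≡ 4·8 = 32 ≡ 15 (mod 17).
    Then x = 4 + 13·15 = 199, valid modulo lcm(13, 17) = 221: x ≡ 199 (mod 221).
  Combine with x ≡ 1 (mod 11); new modulus lcm = 2431.
    Write x = 199 + 221·t and substitute into x ≡ 1 (mod 11): 221·t ≡ 1 − 199 = -198 (mod 11).
    Reduce coefficients mod 11: 1·t ≡ 0 (mod 11).
    So t ≡ 0 (mod 11).
    Then x = 199 + 221·0 = 199, valid modulo lcm(221, 11) = 2431: x ≡ 199 (mod 2431).
  Combine with x ≡ 1 (mod 5); new modulus lcm = 12155.
    Write x = 199 + 2431·t and substitute into x ≡ 1 (mod 5): 2431·t ≡ 1 − 199 = -198 (mod 5).
    Reduce coefficients mod 5: 1·t ≡ 2 (mod 5).
    So t ≡ 2 (mod 5).
    Then x = 199 + 2431·2 = 5061, valid modulo lcm(2431, 5) = 12155: x ≡ 5061 (mod 12155).
Verify against each original: 5061 mod 13 = 4, 5061 mod 17 = 12, 5061 mod 11 = 1, 5061 mod 5 = 1.

x ≡ 5061 (mod 12155).
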